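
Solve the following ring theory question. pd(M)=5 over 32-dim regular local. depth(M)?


pd+depth=depth(R)=32
depth=32-5=27


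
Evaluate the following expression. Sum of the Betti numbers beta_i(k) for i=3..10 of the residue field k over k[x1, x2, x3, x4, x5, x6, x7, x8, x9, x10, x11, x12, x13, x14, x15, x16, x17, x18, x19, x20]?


Koszul resolution: beta_i(k)=C(n,i), n=20
C(20,3)=1140, C(20,4)=4845, C(20,5)=15504, C(20,6)=38760, C(20,7)=77520, C(20,8)=125970, C(20,9)=167960, C(20,10)=184756
Sum=616455


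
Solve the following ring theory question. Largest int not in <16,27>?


gcd(16,27)=1 => F=ab-a-b=16*27-16-27=432-43=389


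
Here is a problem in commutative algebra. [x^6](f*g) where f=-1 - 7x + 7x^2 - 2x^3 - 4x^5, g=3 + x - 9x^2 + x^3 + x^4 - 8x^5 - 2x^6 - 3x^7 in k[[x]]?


[x^6] = sum a_i*b_j, i+j=6
  -1*-2=2
  -7*-8=56
  7*1=7
  -2*1=-2
  -4*1=-4
Sum=59


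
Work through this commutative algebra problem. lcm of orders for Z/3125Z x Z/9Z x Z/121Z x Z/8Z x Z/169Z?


Exponent = lcm of the cyclic orders; pairwise coprime => product.
5^5*3^2*11^2*2^3*13^2=3125*9*121*8*169=4601025000


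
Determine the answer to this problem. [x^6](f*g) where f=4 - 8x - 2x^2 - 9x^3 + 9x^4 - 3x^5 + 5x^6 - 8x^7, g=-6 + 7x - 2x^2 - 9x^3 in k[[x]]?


[x^6] = sum a_i*b_j, i+j=6
  -9*-9=81
  9*-2=-18
  -3*7=-21
  5*-6=-30
Sum=12


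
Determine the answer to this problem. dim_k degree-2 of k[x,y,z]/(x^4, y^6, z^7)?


Need i<4, j<6, k<7 with i+j+k=2.
For each i, j ranges over max(0,2-i-6)..min(5,2-i):
  i=0: j in [0,2] -> 3
  i=1: j in [0,1] -> 2
  i=2: j in [0,0] -> 1
H(2) = 3+2+1 = 6


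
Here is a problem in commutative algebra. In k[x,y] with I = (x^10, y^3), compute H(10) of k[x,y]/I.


k[x,y], I = (x^10, y^3), d = 10
Need i < 10 and d-i < 3.
Range: 8 <= i <= 9.
H(10) = 2


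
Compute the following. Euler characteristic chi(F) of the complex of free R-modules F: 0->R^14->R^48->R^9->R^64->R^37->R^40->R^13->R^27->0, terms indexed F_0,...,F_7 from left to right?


chi = sum (-1)^i * rank:
(-1)^0*14=14
(-1)^1*48=-48
(-1)^2*9=9
(-1)^3*64=-64
(-1)^4*37=37
(-1)^5*40=-40
(-1)^6*13=13
(-1)^7*27=-27
chi=-106


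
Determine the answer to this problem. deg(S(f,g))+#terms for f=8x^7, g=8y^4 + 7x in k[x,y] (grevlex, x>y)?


LT(f)=8x^7, LT(g)=8y^4
lcm(LM)=x^7y^4
S(f,g) (scaled by 64 to clear denominators) = 8y^4*f - 8x^7*g = -56x^8
1 terms, deg 8.
8+1=9


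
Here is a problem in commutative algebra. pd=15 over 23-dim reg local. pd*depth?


pd+depth=23
depth=23-15=8
pd*depth=15*8=120


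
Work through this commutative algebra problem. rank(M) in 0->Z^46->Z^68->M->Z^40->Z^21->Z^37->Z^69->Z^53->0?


Alt sum=0:
(-1)^0*46 + (-1)^1*68 + (-1)^2*? + (-1)^3*40 + (-1)^4*21 + (-1)^5*37 + (-1)^6*69 + (-1)^7*53=0
rank(M)=62


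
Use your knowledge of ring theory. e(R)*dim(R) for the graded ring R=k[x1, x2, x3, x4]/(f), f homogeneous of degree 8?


e(R)=deg(f)=8, dim(R)=4-1=3
e*dim=8*3=24


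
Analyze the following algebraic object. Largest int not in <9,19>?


gcd(9,19)=1 => F=ab-a-b=9*19-9-19=171-28=143


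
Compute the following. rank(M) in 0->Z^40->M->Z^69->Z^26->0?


Alt sum=0:
(-1)^0*40 + (-1)^1*? + (-1)^2*69 + (-1)^3*26=0
rank(M)=83


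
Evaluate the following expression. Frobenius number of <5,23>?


gcd(5,23)=1 => F=ab-a-b=5*23-5-23=115-28=87


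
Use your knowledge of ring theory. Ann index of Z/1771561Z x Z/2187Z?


Exponent = lcm of the cyclic orders; pairwise coprime => product.
11^6*3^7=1771561*2187=3874403907


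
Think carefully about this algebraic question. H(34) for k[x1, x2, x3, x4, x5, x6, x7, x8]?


C(d+n-1,n-1)=C(41,7)=22481940


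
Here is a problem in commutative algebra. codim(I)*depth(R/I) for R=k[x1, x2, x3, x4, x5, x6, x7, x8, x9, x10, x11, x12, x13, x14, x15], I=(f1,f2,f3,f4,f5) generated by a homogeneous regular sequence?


codim=5, depth=dim(R/I)=15-5=10
Product=5*10=50


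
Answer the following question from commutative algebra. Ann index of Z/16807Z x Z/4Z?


Exponent = lcm of the cyclic orders; pairwise coprime => product.
7^5*2^2=16807*4=67228


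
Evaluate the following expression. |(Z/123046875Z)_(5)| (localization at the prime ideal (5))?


5-primary part: 123046875=5^9*63
Size=5^9=1953125


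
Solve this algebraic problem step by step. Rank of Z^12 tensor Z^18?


rank(M(x)N) = rank(M)*rank(N)
12*18 = 216


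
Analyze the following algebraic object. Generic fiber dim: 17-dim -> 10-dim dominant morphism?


dim(fiber)=dim(X)-dim(Y)=17-10=7


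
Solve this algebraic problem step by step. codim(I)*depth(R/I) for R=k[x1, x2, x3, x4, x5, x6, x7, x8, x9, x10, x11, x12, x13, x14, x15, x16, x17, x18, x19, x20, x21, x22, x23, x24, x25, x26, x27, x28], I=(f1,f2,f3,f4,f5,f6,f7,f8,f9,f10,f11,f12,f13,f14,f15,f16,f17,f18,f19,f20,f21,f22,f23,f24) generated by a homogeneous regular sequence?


codim=24, depth=dim(R/I)=28-24=4
Product=24*4=96


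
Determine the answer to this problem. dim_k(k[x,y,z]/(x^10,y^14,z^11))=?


Basis: x^iy^jz^k, i<10,j<14,k<11
10*14*11=1540


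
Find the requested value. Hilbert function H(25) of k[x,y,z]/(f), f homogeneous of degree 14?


C(27,2)-C(13,2)=351-78=273


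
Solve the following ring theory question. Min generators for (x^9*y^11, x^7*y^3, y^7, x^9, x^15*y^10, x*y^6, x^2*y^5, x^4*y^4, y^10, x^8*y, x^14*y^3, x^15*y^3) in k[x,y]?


Remove redundant (divisible by others).
x^14*y^3 redundant.
x^15*y^10 redundant.
x^9*y^11 redundant.
x^15*y^3 redundant.
y^10 redundant.
Min: x^9, x^8*y, x^7*y^3, x^4*y^4, x^2*y^5, x*y^6, y^7
Count=7


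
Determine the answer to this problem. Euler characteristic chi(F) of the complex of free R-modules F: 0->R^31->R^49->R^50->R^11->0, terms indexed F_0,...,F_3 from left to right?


chi = sum (-1)^i * rank:
(-1)^0*31=31
(-1)^1*49=-49
(-1)^2*50=50
(-1)^3*11=-11
chi=21


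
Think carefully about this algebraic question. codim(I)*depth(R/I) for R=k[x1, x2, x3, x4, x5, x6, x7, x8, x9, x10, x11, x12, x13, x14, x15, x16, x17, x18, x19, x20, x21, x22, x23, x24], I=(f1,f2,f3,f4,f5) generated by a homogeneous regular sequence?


codim=5, depth=dim(R/I)=24-5=19
Product=5*19=95


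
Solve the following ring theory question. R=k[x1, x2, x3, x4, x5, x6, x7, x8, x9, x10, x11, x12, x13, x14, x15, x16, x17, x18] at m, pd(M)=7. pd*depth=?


pd+depth=18
depth=18-7=11
pd*depth=7*11=77


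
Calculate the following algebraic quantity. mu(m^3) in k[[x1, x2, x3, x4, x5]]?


C(n+d-1,d)=C(7,3)=35


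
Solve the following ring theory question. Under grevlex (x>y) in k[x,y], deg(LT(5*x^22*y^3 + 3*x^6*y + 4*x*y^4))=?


LT: 5*x^22*y^3
deg_x=22, deg_y=3
Total=22+3=25


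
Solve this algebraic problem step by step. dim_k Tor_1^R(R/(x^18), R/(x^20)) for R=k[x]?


Tor_1(R/I,R/J)=(I cap J)/IJ=(x^20)/(x^38)
dim=38-20=min(18,20)=18


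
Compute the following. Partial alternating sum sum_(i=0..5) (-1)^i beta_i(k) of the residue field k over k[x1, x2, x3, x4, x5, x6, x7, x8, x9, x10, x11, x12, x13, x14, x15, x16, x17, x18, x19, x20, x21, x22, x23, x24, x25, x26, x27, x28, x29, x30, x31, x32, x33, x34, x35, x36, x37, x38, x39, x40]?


Koszul resolution: beta_i(k)=C(n,i), n=40
sum_(i=0..p) (-1)^i C(n,i) = (-1)^p C(n-1,p)
(-1)^5*C(39,5) = (-1)^5*575757 = -575757


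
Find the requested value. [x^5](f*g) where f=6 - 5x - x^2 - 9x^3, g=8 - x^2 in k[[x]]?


[x^5] = sum a_i*b_j, i+j=5
  -9*-1=9
Sum=9


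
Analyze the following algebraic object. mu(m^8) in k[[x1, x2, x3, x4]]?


C(n+d-1,d)=C(11,8)=165


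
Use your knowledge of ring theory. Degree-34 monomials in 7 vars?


C(d+n-1,n-1)=C(40,6)=3838380


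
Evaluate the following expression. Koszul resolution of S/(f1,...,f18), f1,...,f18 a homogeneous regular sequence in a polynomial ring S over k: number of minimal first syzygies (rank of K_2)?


Regular sequence => Koszul complex is the minimal free resolution.
Syz_1 minimally generated by Koszul relations f_i*e_j - f_j*e_i (i<j): mu(Syz_1) = beta_2 = C(m,2) = m(m-1)/2
m=18
18*17/2 = 153


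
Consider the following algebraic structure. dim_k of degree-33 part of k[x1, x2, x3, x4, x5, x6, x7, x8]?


C(d+n-1,n-1)=C(40,7)=18643560


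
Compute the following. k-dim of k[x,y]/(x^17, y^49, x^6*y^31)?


k[x,y]/I, I = (x^17, y^49, x^6*y^31)
Rect: 17x49=833. Corner: (17-6)x(49-31)=198.
dim = 833-198 = 635


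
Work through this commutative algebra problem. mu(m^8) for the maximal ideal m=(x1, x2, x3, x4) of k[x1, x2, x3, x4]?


Graded Nakayama: mu(m^d) = dim_k (m^d/m^(d+1)) = #degree-8 monomials in 4 vars
C(n+d-1,d)=C(11,8)=165


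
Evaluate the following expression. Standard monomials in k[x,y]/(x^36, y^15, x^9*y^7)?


k[x,y]/I, I = (x^36, y^15, x^9*y^7)
Rect: 36x15=540. Corner: (36-9)x(15-7)=216.
dim = 540-216 = 324


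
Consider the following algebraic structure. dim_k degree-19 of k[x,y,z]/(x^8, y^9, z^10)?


Need i<8, j<9, k<10 with i+j+k=19.
For each i, j ranges over max(0,19-i-9)..min(8,19-i):
  i=0: j in [10,8] -> 0
  i=1: j in [9,8] -> 0
  i=2: j in [8,8] -> 1
  i=3: j in [7,8] -> 2
  i=4: j in [6,8] -> 3
  i=5: j in [5,8] -> 4
  i=6: j in [4,8] -> 5
  i=7: j in [3,8] -> 6
H(19) = 0+0+1+2+3+4+5+6 = 21


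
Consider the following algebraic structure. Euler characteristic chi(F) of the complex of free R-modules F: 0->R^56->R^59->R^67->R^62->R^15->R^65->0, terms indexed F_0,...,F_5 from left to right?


chi = sum (-1)^i * rank:
(-1)^0*56=56
(-1)^1*59=-59
(-1)^2*67=67
(-1)^3*62=-62
(-1)^4*15=15
(-1)^5*65=-65
chi=-48


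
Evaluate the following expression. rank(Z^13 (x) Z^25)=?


rank(M(x)N) = rank(M)*rank(N)
13*25 = 325


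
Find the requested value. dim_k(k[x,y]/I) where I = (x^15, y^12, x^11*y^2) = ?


k[x,y]/I, I = (x^15, y^12, x^11*y^2)
Rect: 15x12=180. Corner: (15-11)x(12-2)=40.
dim = 180-40 = 140


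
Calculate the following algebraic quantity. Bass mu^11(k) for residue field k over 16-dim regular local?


C(n,i)=C(16,11)=4368


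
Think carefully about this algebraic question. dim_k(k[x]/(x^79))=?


Basis: 1,x,...,x^78
dim=79


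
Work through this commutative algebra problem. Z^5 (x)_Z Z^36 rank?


rank(M(x)N) = rank(M)*rank(N)
5*36 = 180


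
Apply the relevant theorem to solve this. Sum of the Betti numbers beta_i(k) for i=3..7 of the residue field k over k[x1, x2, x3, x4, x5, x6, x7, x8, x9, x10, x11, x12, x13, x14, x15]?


Koszul resolution: beta_i(k)=C(n,i), n=15
C(15,3)=455, C(15,4)=1365, C(15,5)=3003, C(15,6)=5005, C(15,7)=6435
Sum=16263


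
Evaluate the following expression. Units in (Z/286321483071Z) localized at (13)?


Local ring = Z/10604499373Z.
phi(10604499373) = 13^8*(13-1) = 9788768652


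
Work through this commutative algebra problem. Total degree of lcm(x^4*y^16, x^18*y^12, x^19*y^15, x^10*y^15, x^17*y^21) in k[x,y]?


lcm = componentwise max:
x: max(4,18,19,10,17)=19
y: max(16,12,15,15,21)=21
Total=19+21=40


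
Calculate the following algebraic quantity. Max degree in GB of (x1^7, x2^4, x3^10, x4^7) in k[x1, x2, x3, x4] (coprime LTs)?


Pure powers, coprime LTs => already GB.
Degrees: 7, 4, 10, 7
Max=10


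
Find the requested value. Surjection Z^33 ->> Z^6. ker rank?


rank(ker) = 33-6 = 27


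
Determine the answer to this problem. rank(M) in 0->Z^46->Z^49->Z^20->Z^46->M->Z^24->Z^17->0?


Alt sum=0:
(-1)^0*46 + (-1)^1*49 + (-1)^2*20 + (-1)^3*46 + (-1)^4*? + (-1)^5*24 + (-1)^6*17=0
rank(M)=36


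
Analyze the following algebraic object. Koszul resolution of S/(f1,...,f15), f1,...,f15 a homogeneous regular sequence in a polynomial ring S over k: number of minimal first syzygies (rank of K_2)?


Regular sequence => Koszul complex is the minimal free resolution.
Syz_1 minimally generated by Koszul relations f_i*e_j - f_j*e_i (i<j): mu(Syz_1) = beta_2 = C(m,2) = m(m-1)/2
m=15
15*14/2 = 105


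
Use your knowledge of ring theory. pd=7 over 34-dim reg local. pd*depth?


pd+depth=34
depth=34-7=27
pd*depth=7*27=189


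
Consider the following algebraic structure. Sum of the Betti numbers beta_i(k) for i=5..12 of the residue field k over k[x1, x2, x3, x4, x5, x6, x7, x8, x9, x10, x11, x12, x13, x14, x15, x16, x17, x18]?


Koszul resolution: beta_i(k)=C(n,i), n=18
C(18,5)=8568, C(18,6)=18564, C(18,7)=31824, C(18,8)=43758, C(18,9)=48620, C(18,10)=43758, C(18,11)=31824, C(18,12)=18564
Sum=245480


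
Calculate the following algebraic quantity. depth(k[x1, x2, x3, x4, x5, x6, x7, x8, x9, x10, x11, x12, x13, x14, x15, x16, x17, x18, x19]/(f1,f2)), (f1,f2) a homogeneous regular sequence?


depth(R)=19
depth(R/I)=19-2=17


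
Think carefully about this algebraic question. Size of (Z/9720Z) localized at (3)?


3-primary part: 9720=3^5*40
Size=3^5=243


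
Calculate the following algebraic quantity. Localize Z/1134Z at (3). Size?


3-primary part: 1134=3^4*14
Size=3^4=81


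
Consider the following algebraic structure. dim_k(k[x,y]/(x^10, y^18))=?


Basis: x^i*y^j, i<10, j<18
10*18=180


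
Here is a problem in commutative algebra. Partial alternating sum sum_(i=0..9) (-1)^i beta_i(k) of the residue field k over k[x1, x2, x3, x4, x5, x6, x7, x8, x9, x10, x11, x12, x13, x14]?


Koszul resolution: beta_i(k)=C(n,i), n=14
sum_(i=0..p) (-1)^i C(n,i) = (-1)^p C(n-1,p)
(-1)^9*C(13,9) = (-1)^9*715 = -715


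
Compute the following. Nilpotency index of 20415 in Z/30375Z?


20415^k mod 30375:
k=1: 20415
k=2: 27225
k=3: 27000
k=4: 20250
k=5: 0
First zero at k = 5


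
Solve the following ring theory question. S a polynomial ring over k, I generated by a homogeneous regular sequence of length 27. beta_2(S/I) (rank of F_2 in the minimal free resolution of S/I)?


Regular sequence => Koszul complex is the minimal free resolution.
Syz_1 minimally generated by Koszul relations f_i*e_j - f_j*e_i (i<j): mu(Syz_1) = beta_2 = C(m,2) = m(m-1)/2
m=27
27*26/2 = 351


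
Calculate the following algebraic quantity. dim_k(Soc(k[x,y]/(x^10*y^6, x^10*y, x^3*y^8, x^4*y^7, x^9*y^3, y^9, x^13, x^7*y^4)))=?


Socle = ann(m) = span of standard monomials u with x*u, y*u in I (staircase corners).
Redundant generators: x^10*y^6
Minimal generators: x^13, x^10*y, x^9*y^3, x^7*y^4, x^4*y^7, x^3*y^8, y^9
Corners: x^2y^8, x^3y^7, x^6y^6, x^8y^3, x^9y^2, x^12
Socle dim=6


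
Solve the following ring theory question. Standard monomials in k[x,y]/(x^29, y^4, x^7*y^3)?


k[x,y]/I, I = (x^29, y^4, x^7*y^3)
Rect: 29x4=116. Corner: (29-7)x(4-3)=22.
dim = 116-22 = 94


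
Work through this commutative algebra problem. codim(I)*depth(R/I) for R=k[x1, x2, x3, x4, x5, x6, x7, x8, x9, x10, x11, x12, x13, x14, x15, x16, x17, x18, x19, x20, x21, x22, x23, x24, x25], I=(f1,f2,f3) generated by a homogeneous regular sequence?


codim=3, depth=dim(R/I)=25-3=22
Product=3*22=66


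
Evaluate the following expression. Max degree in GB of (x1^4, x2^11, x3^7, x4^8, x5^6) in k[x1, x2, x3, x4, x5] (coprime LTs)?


Pure powers, coprime LTs => already GB.
Degrees: 4, 11, 7, 8, 6
Max=11


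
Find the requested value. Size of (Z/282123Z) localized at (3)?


3-primary part: 282123=3^8*43
Size=3^8=6561


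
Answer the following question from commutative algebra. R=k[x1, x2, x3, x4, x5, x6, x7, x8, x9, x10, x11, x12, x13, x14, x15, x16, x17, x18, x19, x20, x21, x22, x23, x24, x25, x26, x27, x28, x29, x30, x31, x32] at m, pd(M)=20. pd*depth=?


pd+depth=32
depth=32-20=12
pd*depth=20*12=240


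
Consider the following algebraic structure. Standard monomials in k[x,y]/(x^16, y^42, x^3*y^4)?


k[x,y]/I, I = (x^16, y^42, x^3*y^4)
Rect: 16x42=672. Corner: (16-3)x(42-4)=494.
dim = 672-494 = 178


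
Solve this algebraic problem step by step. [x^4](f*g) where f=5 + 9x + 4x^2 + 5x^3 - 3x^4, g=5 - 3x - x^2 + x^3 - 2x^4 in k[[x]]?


[x^4] = sum a_i*b_j, i+j=4
  5*-2=-10
  9*1=9
  4*-1=-4
  5*-3=-15
  -3*5=-15
Sum=-35


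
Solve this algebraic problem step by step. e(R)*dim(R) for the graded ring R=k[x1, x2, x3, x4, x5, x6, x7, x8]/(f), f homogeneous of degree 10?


e(R)=deg(f)=10, dim(R)=8-1=7
e*dim=10*7=70


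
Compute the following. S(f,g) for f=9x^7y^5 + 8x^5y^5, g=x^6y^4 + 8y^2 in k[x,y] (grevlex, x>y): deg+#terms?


LT(f)=9x^7y^5, LT(g)=x^6y^4
lcm(LM)=x^7y^5
S(f,g) (scaled by 9 to clear denominators) = 1*f - 9xy*g = 8x^5y^5 - 72xy^3
2 terms, deg 10.
10+2=12


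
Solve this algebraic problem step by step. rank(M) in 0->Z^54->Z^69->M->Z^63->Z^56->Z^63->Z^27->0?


Alt sum=0:
(-1)^0*54 + (-1)^1*69 + (-1)^2*? + (-1)^3*63 + (-1)^4*56 + (-1)^5*63 + (-1)^6*27=0
rank(M)=58


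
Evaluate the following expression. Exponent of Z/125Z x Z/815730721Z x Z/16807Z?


Exponent = lcm of the cyclic orders; pairwise coprime => product.
5^3*13^8*7^5=125*815730721*16807=1713748278480875


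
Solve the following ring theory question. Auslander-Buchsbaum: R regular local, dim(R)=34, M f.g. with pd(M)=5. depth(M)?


pd+depth=depth(R)=34
depth=34-5=29


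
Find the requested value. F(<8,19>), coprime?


gcd(8,19)=1 => F=ab-a-b=8*19-8-19=152-27=125


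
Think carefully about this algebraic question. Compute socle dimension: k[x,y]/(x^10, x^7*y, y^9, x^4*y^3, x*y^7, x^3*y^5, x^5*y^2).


Socle = ann(m) = span of standard monomials u with x*u, y*u in I (staircase corners).
Minimal generators: x^10, x^7*y, x^5*y^2, x^4*y^3, x^3*y^5, x*y^7, y^9
Corners: y^8, x^2y^6, x^3y^4, x^4y^2, x^6y, x^9
Socle dim=6


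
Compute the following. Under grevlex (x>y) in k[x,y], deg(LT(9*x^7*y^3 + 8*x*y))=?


LT: 9*x^7*y^3
deg_x=7, deg_y=3
Total=7+3=10


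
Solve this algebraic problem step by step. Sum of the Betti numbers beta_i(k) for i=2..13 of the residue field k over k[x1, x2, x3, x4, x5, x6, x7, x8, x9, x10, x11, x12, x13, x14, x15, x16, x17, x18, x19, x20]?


Koszul resolution: beta_i(k)=C(n,i), n=20
C(20,2)=190, C(20,3)=1140, C(20,4)=4845, C(20,5)=15504, C(20,6)=38760, C(20,7)=77520, C(20,8)=125970, C(20,9)=167960, C(20,10)=184756, C(20,11)=167960, C(20,12)=125970, C(20,13)=77520
Sum=988095


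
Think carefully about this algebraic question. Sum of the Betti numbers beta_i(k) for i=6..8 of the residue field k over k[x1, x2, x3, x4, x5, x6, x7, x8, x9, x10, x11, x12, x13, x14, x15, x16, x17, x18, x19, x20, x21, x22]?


Koszul resolution: beta_i(k)=C(n,i), n=22
C(22,6)=74613, C(22,7)=170544, C(22,8)=319770
Sum=564927


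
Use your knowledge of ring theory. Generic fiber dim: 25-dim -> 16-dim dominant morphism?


dim(fiber)=dim(X)-dim(Y)=25-16=9


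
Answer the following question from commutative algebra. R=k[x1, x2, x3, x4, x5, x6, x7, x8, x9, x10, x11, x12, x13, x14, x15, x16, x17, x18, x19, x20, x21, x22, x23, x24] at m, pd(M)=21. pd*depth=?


pd+depth=24
depth=24-21=3
pd*depth=21*3=63


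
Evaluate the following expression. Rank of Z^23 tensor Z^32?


rank(M(x)N) = rank(M)*rank(N)
23*32 = 736


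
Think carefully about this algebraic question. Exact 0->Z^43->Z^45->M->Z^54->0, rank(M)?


Alt sum=0:
(-1)^0*43 + (-1)^1*45 + (-1)^2*? + (-1)^3*54=0
rank(M)=56


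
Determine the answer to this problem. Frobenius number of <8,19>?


gcd(8,19)=1 => F=ab-a-b=8*19-8-19=152-27=125


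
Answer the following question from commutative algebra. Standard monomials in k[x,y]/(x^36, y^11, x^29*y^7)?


k[x,y]/I, I = (x^36, y^11, x^29*y^7)
Rect: 36x11=396. Corner: (36-29)x(11-7)=28.
dim = 396-28 = 368


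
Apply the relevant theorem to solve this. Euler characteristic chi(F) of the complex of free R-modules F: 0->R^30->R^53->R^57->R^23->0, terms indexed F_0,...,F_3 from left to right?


chi = sum (-1)^i * rank:
(-1)^0*30=30
(-1)^1*53=-53
(-1)^2*57=57
(-1)^3*23=-23
chi=11


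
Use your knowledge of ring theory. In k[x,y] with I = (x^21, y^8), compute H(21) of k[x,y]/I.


k[x,y], I = (x^21, y^8), d = 21
Need i < 21 and d-i < 8.
Range: 14 <= i <= 20.
H(21) = 7


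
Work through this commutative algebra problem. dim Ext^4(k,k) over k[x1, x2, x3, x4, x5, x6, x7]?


C(n,i)=C(7,4)=35


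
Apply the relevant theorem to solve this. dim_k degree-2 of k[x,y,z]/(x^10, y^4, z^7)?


Need i<10, j<4, k<7 with i+j+k=2.
For each i, j ranges over max(0,2-i-6)..min(3,2-i):
  i=0: j in [0,2] -> 3
  i=1: j in [0,1] -> 2
  i=2: j in [0,0] -> 1
H(2) = 3+2+1 = 6


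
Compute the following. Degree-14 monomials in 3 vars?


C(d+n-1,n-1)=C(16,2)=120


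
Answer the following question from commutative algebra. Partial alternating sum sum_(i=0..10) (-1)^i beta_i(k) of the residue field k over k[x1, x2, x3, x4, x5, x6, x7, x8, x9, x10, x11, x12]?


Koszul resolution: beta_i(k)=C(n,i), n=12
sum_(i=0..p) (-1)^i C(n,i) = (-1)^p C(n-1,p)
(-1)^10*C(11,10) = (-1)^10*11 = 11


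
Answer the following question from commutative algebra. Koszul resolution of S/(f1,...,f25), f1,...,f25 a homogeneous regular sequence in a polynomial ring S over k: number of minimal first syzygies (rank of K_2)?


Regular sequence => Koszul complex is the minimal free resolution.
Syz_1 minimally generated by Koszul relations f_i*e_j - f_j*e_i (i<j): mu(Syz_1) = beta_2 = C(m,2) = m(m-1)/2
m=25
25*24/2 = 300


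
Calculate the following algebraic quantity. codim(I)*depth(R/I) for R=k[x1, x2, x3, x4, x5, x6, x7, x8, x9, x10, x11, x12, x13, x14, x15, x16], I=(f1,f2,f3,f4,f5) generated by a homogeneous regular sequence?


codim=5, depth=dim(R/I)=16-5=11
Product=5*11=55


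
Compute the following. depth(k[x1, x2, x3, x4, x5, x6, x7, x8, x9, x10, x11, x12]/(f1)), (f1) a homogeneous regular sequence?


depth(R)=12
depth(R/I)=12-1=11


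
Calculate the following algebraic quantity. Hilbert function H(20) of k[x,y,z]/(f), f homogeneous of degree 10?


C(22,2)-C(12,2)=231-66=165


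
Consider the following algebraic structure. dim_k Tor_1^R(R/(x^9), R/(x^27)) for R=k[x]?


Tor_1(R/I,R/J)=(I cap J)/IJ=(x^27)/(x^36)
dim=36-27=min(9,27)=9


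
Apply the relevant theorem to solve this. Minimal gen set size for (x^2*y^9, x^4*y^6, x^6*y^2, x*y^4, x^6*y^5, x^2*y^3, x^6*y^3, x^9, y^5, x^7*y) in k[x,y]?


Remove redundant (divisible by others).
x^6*y^3 redundant.
x^2*y^9 redundant.
x^6*y^5 redundant.
x^4*y^6 redundant.
Min: x^9, x^7*y, x^6*y^2, x^2*y^3, x*y^4, y^5
Count=6


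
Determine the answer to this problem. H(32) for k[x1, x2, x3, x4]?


C(d+n-1,n-1)=C(35,3)=6545


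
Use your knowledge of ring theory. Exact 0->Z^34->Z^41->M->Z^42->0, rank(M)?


Alt sum=0:
(-1)^0*34 + (-1)^1*41 + (-1)^2*? + (-1)^3*42=0
rank(M)=49


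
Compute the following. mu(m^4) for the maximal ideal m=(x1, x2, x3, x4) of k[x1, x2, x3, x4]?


Graded Nakayama: mu(m^d) = dim_k (m^d/m^(d+1)) = #degree-4 monomials in 4 vars
C(n+d-1,d)=C(7,4)=35


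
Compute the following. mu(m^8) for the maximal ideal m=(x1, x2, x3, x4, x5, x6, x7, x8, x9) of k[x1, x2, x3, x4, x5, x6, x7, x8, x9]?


Graded Nakayama: mu(m^d) = dim_k (m^d/m^(d+1)) = #degree-8 monomials in 9 vars
C(n+d-1,d)=C(16,8)=12870


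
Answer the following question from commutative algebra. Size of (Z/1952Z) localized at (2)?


2-primary part: 1952=2^5*61
Size=2^5=32


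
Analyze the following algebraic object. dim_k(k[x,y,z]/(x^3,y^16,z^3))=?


Basis: x^iy^jz^k, i<3,j<16,k<3
3*16*3=144


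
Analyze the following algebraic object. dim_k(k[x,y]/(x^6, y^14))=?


Basis: x^i*y^j, i<6, j<14
6*14=84


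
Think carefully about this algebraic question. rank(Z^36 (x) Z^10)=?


rank(M(x)N) = rank(M)*rank(N)
36*10 = 360


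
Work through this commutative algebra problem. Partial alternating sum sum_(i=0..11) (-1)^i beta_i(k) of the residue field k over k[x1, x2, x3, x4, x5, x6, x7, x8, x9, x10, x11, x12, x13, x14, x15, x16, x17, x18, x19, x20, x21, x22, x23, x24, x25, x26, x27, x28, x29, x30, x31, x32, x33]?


Koszul resolution: beta_i(k)=C(n,i), n=33
sum_(i=0..p) (-1)^i C(n,i) = (-1)^p C(n-1,p)
(-1)^11*C(32,11) = (-1)^11*129024480 = -129024480


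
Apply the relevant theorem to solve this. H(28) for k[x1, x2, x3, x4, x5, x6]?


C(d+n-1,n-1)=C(33,5)=237336


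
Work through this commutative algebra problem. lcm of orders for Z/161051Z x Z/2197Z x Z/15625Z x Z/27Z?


Exponent = lcm of the cyclic orders; pairwise coprime => product.
11^5*13^3*5^6*3^3=161051*2197*15625*27=149271629203125


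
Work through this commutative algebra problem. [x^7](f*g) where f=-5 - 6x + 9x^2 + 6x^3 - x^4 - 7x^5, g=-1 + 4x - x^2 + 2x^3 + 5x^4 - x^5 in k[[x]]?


[x^7] = sum a_i*b_j, i+j=7
  9*-1=-9
  6*5=30
  -1*2=-2
  -7*-1=7
Sum=26


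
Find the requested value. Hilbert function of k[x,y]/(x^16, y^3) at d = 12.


k[x,y], I = (x^16, y^3), d = 12
Need i < 16 and d-i < 3.
Range: 10 <= i <= 12.
H(12) = 3


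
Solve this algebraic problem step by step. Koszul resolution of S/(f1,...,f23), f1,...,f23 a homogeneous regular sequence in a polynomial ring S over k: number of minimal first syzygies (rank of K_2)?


Regular sequence => Koszul complex is the minimal free resolution.
Syz_1 minimally generated by Koszul relations f_i*e_j - f_j*e_i (i<j): mu(Syz_1) = beta_2 = C(m,2) = m(m-1)/2
m=23
23*22/2 = 253


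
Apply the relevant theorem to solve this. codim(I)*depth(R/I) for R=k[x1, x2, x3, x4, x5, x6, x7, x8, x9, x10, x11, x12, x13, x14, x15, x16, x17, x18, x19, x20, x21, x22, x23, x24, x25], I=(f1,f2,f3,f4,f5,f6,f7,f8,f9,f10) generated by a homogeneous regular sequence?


codim=10, depth=dim(R/I)=25-10=15
Product=10*15=150


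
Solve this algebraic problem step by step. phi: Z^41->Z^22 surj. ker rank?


rank(ker) = 41-22 = 19


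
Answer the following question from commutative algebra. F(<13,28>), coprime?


gcd(13,28)=1 => F=ab-a-b=13*28-13-28=364-41=323


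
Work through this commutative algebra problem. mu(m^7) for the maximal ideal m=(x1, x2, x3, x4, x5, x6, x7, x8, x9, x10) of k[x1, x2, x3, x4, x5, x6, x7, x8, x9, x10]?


Graded Nakayama: mu(m^d) = dim_k (m^d/m^(d+1)) = #degree-7 monomials in 10 vars
C(n+d-1,d)=C(16,7)=11440


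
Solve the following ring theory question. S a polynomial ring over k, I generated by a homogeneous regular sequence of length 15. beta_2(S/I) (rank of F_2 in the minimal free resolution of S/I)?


Regular sequence => Koszul complex is the minimal free resolution.
Syz_1 minimally generated by Koszul relations f_i*e_j - f_j*e_i (i<j): mu(Syz_1) = beta_2 = C(m,2) = m(m-1)/2
m=15
15*14/2 = 105


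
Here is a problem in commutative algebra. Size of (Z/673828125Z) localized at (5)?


5-primary part: 673828125=5^10*69
Size=5^10=9765625


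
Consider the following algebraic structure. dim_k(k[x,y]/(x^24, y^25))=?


Basis: x^i*y^j, i<24, j<25
24*25=600


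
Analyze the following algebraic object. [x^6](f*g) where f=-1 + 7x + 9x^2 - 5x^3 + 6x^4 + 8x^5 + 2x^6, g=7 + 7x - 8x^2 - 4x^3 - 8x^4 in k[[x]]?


[x^6] = sum a_i*b_j, i+j=6
  9*-8=-72
  -5*-4=20
  6*-8=-48
  8*7=56
  2*7=14
Sum=-30


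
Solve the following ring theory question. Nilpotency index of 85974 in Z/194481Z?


85974^k mod 194481:
k=1: 85974
k=2: 83790
k=3: 185220
k=4: 0
First zero at k = 4


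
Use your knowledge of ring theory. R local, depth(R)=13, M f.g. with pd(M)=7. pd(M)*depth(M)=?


pd+depth=13
depth=13-7=6
pd*depth=7*6=42


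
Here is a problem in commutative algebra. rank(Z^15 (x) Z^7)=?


rank(M(x)N) = rank(M)*rank(N)
15*7 = 105


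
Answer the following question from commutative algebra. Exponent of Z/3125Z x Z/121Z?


Exponent = lcm of the cyclic orders; pairwise coprime => product.
5^5*11^2=3125*121=378125


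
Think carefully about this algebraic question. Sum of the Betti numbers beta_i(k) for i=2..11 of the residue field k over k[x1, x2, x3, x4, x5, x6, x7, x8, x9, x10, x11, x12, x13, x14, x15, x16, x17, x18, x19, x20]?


Koszul resolution: beta_i(k)=C(n,i), n=20
C(20,2)=190, C(20,3)=1140, C(20,4)=4845, C(20,5)=15504, C(20,6)=38760, C(20,7)=77520, C(20,8)=125970, C(20,9)=167960, C(20,10)=184756, C(20,11)=167960
Sum=784605


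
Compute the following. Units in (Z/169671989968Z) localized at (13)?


Local ring = Z/10604499373Z.
phi(10604499373) = 13^8*(13-1) = 9788768652


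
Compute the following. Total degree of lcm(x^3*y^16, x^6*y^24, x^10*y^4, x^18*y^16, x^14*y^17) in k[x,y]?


lcm = componentwise max:
x: max(3,6,10,18,14)=18
y: max(16,24,4,16,17)=24
Total=18+24=42


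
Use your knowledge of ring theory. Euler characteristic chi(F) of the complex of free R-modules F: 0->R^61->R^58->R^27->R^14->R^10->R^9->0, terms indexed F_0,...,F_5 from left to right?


chi = sum (-1)^i * rank:
(-1)^0*61=61
(-1)^1*58=-58
(-1)^2*27=27
(-1)^3*14=-14
(-1)^4*10=10
(-1)^5*9=-9
chi=17


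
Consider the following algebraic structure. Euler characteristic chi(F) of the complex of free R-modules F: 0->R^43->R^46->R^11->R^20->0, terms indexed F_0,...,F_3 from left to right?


chi = sum (-1)^i * rank:
(-1)^0*43=43
(-1)^1*46=-46
(-1)^2*11=11
(-1)^3*20=-20
chi=-12


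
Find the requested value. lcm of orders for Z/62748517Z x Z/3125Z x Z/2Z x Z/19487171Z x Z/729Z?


Exponent = lcm of the cyclic orders; pairwise coprime => product.
13^7*5^5*2^1*11^7*3^6=62748517*3125*2*19487171*729=5571341861782948143750


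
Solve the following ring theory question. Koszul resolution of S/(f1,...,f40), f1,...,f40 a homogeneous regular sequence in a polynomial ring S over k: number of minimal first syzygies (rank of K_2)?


Regular sequence => Koszul complex is the minimal free resolution.
Syz_1 minimally generated by Koszul relations f_i*e_j - f_j*e_i (i<j): mu(Syz_1) = beta_2 = C(m,2) = m(m-1)/2
m=40
40*39/2 = 780


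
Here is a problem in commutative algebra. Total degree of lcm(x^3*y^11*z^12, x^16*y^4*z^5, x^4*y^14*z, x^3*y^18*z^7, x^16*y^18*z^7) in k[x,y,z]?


lcm = componentwise max:
x: max(3,16,4,3,16)=16
y: max(11,4,14,18,18)=18
z: max(12,5,1,7,7)=12
Total=16+18+12=46


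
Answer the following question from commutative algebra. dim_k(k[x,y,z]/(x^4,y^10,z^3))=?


Basis: x^iy^jz^k, i<4,j<10,k<3
4*10*3=120


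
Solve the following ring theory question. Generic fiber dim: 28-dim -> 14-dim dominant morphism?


dim(fiber)=dim(X)-dim(Y)=28-14=14


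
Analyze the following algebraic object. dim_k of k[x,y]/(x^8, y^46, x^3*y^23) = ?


k[x,y]/I, I = (x^8, y^46, x^3*y^23)
Rect: 8x46=368. Corner: (8-3)x(46-23)=115.
dim = 368-115 = 253


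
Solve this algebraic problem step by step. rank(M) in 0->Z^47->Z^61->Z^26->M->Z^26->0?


Alt sum=0:
(-1)^0*47 + (-1)^1*61 + (-1)^2*26 + (-1)^3*? + (-1)^4*26=0
rank(M)=38


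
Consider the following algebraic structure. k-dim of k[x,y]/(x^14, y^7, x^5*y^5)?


k[x,y]/I, I = (x^14, y^7, x^5*y^5)
Rect: 14x7=98. Corner: (14-5)x(7-5)=18.
dim = 98-18 = 80


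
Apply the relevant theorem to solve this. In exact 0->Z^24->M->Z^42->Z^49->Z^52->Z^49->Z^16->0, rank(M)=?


Alt sum=0:
(-1)^0*24 + (-1)^1*? + (-1)^2*42 + (-1)^3*49 + (-1)^4*52 + (-1)^5*49 + (-1)^6*16=0
rank(M)=36


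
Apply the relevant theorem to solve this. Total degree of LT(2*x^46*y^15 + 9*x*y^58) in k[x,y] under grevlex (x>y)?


LT: 2*x^46*y^15
deg_x=46, deg_y=15
Total=46+15=61


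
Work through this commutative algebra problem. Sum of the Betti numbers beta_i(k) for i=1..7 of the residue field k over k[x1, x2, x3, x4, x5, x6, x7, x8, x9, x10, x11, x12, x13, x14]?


Koszul resolution: beta_i(k)=C(n,i), n=14
C(14,1)=14, C(14,2)=91, C(14,3)=364, C(14,4)=1001, C(14,5)=2002, C(14,6)=3003, C(14,7)=3432
Sum=9907


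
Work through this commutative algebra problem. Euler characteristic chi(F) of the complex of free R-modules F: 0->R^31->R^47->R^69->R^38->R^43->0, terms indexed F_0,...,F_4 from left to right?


chi = sum (-1)^i * rank:
(-1)^0*31=31
(-1)^1*47=-47
(-1)^2*69=69
(-1)^3*38=-38
(-1)^4*43=43
chi=58


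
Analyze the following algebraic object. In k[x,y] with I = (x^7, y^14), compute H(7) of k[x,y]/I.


k[x,y], I = (x^7, y^14), d = 7
Need i < 7 and d-i < 14.
Range: 0 <= i <= 6.
H(7) = 7


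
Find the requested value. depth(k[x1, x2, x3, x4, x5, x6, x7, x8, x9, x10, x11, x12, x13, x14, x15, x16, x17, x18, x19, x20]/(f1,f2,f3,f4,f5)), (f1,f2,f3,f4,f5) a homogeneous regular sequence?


depth(R)=20
depth(R/I)=20-5=15


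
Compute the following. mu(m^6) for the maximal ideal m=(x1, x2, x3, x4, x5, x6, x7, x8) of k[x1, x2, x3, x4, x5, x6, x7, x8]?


Graded Nakayama: mu(m^d) = dim_k (m^d/m^(d+1)) = #degree-6 monomials in 8 vars
C(n+d-1,d)=C(13,6)=1716


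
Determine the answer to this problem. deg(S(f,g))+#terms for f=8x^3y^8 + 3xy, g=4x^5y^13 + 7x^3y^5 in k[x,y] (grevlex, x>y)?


LT(f)=8x^3y^8, LT(g)=4x^5y^13
lcm(LM)=x^5y^13
S(f,g) (scaled by 32 to clear denominators) = 4x^2y^5*f - 8*g = 12x^3y^6 - 56x^3y^5
2 terms, deg 9.
9+2=11


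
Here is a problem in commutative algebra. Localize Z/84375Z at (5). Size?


5-primary part: 84375=5^5*27
Size=5^5=3125


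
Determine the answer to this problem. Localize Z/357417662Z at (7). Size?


7-primary part: 357417662=7^8*62
Size=7^8=5764801


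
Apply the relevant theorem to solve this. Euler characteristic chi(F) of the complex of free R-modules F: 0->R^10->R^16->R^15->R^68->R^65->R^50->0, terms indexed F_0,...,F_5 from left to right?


chi = sum (-1)^i * rank:
(-1)^0*10=10
(-1)^1*16=-16
(-1)^2*15=15
(-1)^3*68=-68
(-1)^4*65=65
(-1)^5*50=-50
chi=-44


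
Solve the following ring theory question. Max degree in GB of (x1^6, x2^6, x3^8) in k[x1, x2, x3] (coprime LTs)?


Pure powers, coprime LTs => already GB.
Degrees: 6, 6, 8
Max=8


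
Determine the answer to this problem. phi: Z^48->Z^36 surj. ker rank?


rank(ker) = 48-36 = 12


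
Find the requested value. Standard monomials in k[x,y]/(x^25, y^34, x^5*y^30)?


k[x,y]/I, I = (x^25, y^34, x^5*y^30)
Rect: 25x34=850. Corner: (25-5)x(34-30)=80.
dim = 850-80 = 770


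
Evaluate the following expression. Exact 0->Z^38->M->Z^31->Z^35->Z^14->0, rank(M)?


Alt sum=0:
(-1)^0*38 + (-1)^1*? + (-1)^2*31 + (-1)^3*35 + (-1)^4*14=0
rank(M)=48


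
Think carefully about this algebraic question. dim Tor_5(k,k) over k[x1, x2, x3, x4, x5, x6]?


Koszul: C(n,i)=C(6,5)=6


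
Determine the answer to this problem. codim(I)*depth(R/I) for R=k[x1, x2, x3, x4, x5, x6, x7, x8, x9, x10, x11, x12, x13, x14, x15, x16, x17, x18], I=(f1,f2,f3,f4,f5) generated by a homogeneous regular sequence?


codim=5, depth=dim(R/I)=18-5=13
Product=5*13=65


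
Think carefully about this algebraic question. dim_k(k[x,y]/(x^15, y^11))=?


Basis: x^i*y^j, i<15, j<11
15*11=165


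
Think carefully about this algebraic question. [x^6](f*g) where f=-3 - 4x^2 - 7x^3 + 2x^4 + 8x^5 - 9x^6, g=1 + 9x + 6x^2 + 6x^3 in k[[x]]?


[x^6] = sum a_i*b_j, i+j=6
  -7*6=-42
  2*6=12
  8*9=72
  -9*1=-9
Sum=33


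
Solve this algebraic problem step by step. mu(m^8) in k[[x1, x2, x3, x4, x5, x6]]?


C(n+d-1,d)=C(13,8)=1287


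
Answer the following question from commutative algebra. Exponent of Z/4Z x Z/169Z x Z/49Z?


Exponent = lcm of the cyclic orders; pairwise coprime => product.
2^2*13^2*7^2=4*169*49=33124


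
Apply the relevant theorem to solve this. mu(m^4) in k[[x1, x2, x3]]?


C(n+d-1,d)=C(6,4)=15


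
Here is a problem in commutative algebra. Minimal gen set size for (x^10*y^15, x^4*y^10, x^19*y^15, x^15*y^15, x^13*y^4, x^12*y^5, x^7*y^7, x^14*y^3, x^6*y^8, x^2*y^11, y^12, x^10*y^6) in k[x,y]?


Remove redundant (divisible by others).
x^15*y^15 redundant.
x^10*y^15 redundant.
x^19*y^15 redundant.
Min: x^14*y^3, x^13*y^4, x^12*y^5, x^10*y^6, x^7*y^7, x^6*y^8, x^4*y^10, x^2*y^11, y^12
Count=9


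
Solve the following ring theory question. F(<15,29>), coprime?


gcd(15,29)=1 => F=ab-a-b=15*29-15-29=435-44=391


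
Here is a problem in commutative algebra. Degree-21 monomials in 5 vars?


C(d+n-1,n-1)=C(25,4)=12650


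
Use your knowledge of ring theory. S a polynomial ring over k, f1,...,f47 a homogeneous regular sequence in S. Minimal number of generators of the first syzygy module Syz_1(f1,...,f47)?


Regular sequence => Koszul complex is the minimal free resolution.
Syz_1 minimally generated by Koszul relations f_i*e_j - f_j*e_i (i<j): mu(Syz_1) = beta_2 = C(m,2) = m(m-1)/2
m=47
47*46/2 = 1081


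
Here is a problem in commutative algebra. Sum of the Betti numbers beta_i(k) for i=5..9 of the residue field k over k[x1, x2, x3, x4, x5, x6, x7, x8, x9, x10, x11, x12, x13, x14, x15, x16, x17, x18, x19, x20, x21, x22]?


Koszul resolution: beta_i(k)=C(n,i), n=22
C(22,5)=26334, C(22,6)=74613, C(22,7)=170544, C(22,8)=319770, C(22,9)=497420
Sum=1088681


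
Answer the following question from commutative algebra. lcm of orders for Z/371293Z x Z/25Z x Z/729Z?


Exponent = lcm of the cyclic orders; pairwise coprime => product.
13^5*5^2*3^6=371293*25*729=6766814925


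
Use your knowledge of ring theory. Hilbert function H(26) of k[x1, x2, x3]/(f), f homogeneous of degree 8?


C(28,2)-C(20,2)=378-190=188


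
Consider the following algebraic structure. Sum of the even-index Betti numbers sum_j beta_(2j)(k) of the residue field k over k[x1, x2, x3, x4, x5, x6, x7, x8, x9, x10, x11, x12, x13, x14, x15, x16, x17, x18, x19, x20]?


Koszul resolution: beta_i(k)=C(n,i), n=20
sum_even C(20,i) = 2^(n-1) = 2^19 = 524288


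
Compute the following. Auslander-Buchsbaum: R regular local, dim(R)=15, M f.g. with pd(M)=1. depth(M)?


pd+depth=depth(R)=15
depth=15-1=14


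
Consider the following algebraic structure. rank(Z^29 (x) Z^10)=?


rank(M(x)N) = rank(M)*rank(N)
29*10 = 290


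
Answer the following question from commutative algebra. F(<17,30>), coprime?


gcd(17,30)=1 => F=ab-a-b=17*30-17-30=510-47=463


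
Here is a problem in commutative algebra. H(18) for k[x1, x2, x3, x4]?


C(d+n-1,n-1)=C(21,3)=1330


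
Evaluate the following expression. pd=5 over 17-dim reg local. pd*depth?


pd+depth=17
depth=17-5=12
pd*depth=5*12=60


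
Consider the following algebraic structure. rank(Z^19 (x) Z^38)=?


rank(M(x)N) = rank(M)*rank(N)
19*38 = 722


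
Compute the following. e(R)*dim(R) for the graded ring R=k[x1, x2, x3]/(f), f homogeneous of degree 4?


e(R)=deg(f)=4, dim(R)=3-1=2
e*dim=4*2=8


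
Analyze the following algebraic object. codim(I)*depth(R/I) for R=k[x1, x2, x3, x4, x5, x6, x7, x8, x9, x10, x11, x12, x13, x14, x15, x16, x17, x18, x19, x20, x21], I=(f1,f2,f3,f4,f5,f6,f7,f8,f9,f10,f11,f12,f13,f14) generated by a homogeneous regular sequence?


codim=14, depth=dim(R/I)=21-14=7
Product=14*7=98


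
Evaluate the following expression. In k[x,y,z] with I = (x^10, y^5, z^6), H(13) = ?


Need i<10, j<5, k<6 with i+j+k=13.
For each i, j ranges over max(0,13-i-5)..min(4,13-i):
  i=0: j in [8,4] -> 0
  i=1: j in [7,4] -> 0
  i=2: j in [6,4] -> 0
  i=3: j in [5,4] -> 0
  i=4: j in [4,4] -> 1
  i=5: j in [3,4] -> 2
  i=6: j in [2,4] -> 3
  i=7: j in [1,4] -> 4
  i=8: j in [0,4] -> 5
  i=9: j in [0,4] -> 5
H(13) = 0+0+0+0+1+2+3+4+5+5 = 20


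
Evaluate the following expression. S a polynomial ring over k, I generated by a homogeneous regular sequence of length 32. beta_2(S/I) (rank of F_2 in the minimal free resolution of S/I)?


Regular sequence => Koszul complex is the minimal free resolution.
Syz_1 minimally generated by Koszul relations f_i*e_j - f_j*e_i (i<j): mu(Syz_1) = beta_2 = C(m,2) = m(m-1)/2
m=32
32*31/2 = 496


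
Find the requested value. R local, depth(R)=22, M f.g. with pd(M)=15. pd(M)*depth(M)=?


pd+depth=22
depth=22-15=7
pd*depth=15*7=105


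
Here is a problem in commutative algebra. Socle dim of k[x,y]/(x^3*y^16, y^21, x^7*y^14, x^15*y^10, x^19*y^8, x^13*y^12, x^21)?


Socle = ann(m) = span of standard monomials u with x*u, y*u in I (staircase corners).
Minimal generators: x^21, x^19*y^8, x^15*y^10, x^13*y^12, x^7*y^14, x^3*y^16, y^21
Corners: x^2y^20, x^6y^15, x^12y^13, x^14y^11, x^18y^9, x^20y^7
Socle dim=6
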